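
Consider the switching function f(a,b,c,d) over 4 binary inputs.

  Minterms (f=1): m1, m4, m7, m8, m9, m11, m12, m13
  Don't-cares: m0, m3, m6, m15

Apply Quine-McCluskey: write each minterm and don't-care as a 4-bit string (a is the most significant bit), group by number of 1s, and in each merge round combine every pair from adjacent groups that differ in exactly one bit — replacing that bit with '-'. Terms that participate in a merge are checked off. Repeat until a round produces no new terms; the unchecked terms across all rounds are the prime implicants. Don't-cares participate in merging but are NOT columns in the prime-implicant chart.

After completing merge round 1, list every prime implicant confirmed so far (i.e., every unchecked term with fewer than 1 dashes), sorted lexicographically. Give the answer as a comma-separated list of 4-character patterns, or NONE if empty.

NONE

[col 0] 0000*, 0001*, 0011*, 0100*, 0110*, 0111*, 1000*, 1001*, 1011*, 1100*, 1101*, 1111*
[col 1] -000*, -001*, -011*, -100*, -111*, 0-00*, 0-11*, 00-1*, 000-*, 01-0, 011-, 1-00*, 1-01*, 1-11*, 10-1*, 100-*, 11-1*, 110-*
[col 2] --00, --11, -0-1, -00-, 1--1, 1-0-
Prime implicants: --00, --11, -0-1, -00-, 01-0, 011-, 1--1, 1-0-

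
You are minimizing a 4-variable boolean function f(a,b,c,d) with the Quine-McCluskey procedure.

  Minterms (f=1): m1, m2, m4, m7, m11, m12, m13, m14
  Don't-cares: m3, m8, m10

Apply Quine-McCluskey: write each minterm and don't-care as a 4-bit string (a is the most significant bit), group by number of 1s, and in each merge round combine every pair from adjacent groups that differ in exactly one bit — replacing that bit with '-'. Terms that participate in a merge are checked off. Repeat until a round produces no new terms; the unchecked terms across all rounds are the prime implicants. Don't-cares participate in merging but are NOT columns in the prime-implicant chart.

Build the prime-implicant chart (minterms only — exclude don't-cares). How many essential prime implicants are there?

size-2^0 implicants → 0001(✓)  0010(✓)  0011(✓)  0100(✓)  0111(✓)  1000(✓)  1010(✓)  1011(✓)  1100(✓)  1101(✓)  1110(✓)
size-2^1 implicants → -010(✓)  -011(✓)  -100  0-11  00-1  001-(✓)  1-00(✓)  1-10(✓)  10-0(✓)  101-(✓)  11-0(✓)  110-
size-2^2 implicants → -01-  1--0
Unchecked terms (primes): -01-, -100, 0-11, 00-1, 1--0, 110-
Minterm coverage:
  m1 ⊆ 00-1 [E]
  m2 ⊆ -01- [E]
  m4 ⊆ -100 [E]
  m7 ⊆ 0-11 [E]
  m11 ⊆ -01- [E]
  m12 ⊆ -100,1--0,110-
  m13 ⊆ 110- [E]
  m14 ⊆ 1--0 [E]
E = {-01-, -100, 0-11, 00-1, 1--0, 110-}

6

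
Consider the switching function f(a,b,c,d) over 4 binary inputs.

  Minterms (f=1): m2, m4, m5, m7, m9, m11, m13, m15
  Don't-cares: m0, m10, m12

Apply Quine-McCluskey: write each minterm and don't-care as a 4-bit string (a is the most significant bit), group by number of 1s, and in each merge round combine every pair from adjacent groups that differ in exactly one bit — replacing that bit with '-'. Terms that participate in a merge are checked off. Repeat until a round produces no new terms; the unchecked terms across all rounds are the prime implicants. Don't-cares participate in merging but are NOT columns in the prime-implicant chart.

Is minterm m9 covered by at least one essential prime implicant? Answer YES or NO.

YES

size-2^0 implicants → 0000(✓)  0010(✓)  0100(✓)  0101(✓)  0111(✓)  1001(✓)  1010(✓)  1011(✓)  1100(✓)  1101(✓)  1111(✓)
size-2^1 implicants → -010  -100(✓)  -101(✓)  -111(✓)  0-00  00-0  01-1(✓)  010-(✓)  1-01(✓)  1-11(✓)  10-1(✓)  101-  11-1(✓)  110-(✓)
size-2^2 implicants → -1-1  -10-  1--1
Unchecked terms (primes): -010, -1-1, -10-, 0-00, 00-0, 1--1, 101-
Minterm coverage:
  m2 ⊆ -010,00-0
  m4 ⊆ -10-,0-00
  m5 ⊆ -1-1,-10-
  m7 ⊆ -1-1 [E]
  m9 ⊆ 1--1 [E]
  m11 ⊆ 1--1,101-
  m13 ⊆ -1-1,-10-,1--1
  m15 ⊆ -1-1,1--1
E = {-1-1, 1--1}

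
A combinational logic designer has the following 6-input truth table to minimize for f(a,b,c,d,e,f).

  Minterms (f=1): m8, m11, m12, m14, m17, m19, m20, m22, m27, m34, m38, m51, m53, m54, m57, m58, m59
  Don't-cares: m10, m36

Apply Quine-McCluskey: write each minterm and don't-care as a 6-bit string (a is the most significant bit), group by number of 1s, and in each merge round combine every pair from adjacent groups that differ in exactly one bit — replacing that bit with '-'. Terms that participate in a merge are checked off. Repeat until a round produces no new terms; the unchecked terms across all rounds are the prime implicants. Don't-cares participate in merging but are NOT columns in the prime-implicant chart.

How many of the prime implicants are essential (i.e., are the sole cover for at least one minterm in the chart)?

Round 0: 001000✓ 001010✓ 001011✓ 001100✓ 001110✓ 010001✓ 010011✓ 010100✓ 010110✓ 011011✓ 100010✓ 100100✓ 100110✓ 110011✓ 110101 110110✓ 111001✓ 111010✓ 111011✓
Round 1: -10011✓ -10110 -11011✓ 0-1011 001-00✓ 001-10✓ 0010-0✓ 00101- 0011-0✓ 01-011✓ 0100-1 0101-0 1-0110 100-10 1001-0 11-011✓ 1110-1 11101-
Round 2: -1-011 001--0
PIs = {-1-011, -10110, 0-1011, 001--0, 00101-, 0100-1, 0101-0, 1-0110, 100-10, 1001-0, 110101, 1110-1, 11101-}
Coverage chart:
  m8: 001--0 ←essential
  m11: 0-1011,00101-
  m12: 001--0 ←essential
  m14: 001--0 ←essential
  m17: 0100-1 ←essential
  m19: -1-011,0100-1
  m20: 0101-0 ←essential
  m22: -10110,0101-0
  m27: -1-011,0-1011
  m34: 100-10 ←essential
  m38: 1-0110,100-10,1001-0
  m51: -1-011 ←essential
  m53: 110101 ←essential
  m54: -10110,1-0110
  m57: 1110-1 ←essential
  m58: 11101- ←essential
  m59: -1-011,1110-1,11101-
Essential: -1-011, 001--0, 0100-1, 0101-0, 100-10, 110101, 1110-1, 11101-

8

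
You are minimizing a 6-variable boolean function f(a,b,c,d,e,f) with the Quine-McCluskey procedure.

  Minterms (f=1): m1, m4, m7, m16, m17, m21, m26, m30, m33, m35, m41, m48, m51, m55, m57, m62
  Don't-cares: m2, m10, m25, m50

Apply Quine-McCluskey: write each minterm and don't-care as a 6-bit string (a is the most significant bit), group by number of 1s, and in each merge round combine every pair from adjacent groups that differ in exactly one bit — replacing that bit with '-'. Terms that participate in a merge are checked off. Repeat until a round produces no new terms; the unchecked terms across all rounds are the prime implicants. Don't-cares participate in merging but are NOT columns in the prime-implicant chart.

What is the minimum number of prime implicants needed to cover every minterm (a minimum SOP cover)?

10

Round 0: 000001✓ 000010✓ 000100 000111 001010✓ 010000✓ 010001✓ 010101✓ 011001✓ 011010✓ 011110✓ 100001✓ 100011✓ 101001✓ 110000✓ 110010✓ 110011✓ 110111✓ 111001✓ 111110✓
Round 1: -00001 -10000 -11001 -11110 0-0001 0-1010 00-010 01-001 010-01 01000- 011-10 1-0011 1-1001 10-001 1000-1 110-11 1100-0 11001-
PIs = {-00001, -10000, -11001, -11110, 0-0001, 0-1010, 00-010, 000100, 000111, 01-001, 010-01, 01000-, 011-10, 1-0011, 1-1001, 10-001, 1000-1, 110-11, 1100-0, 11001-}
Coverage chart:
  m1: -00001,0-0001
  m4: 000100 ←essential
  m7: 000111 ←essential
  m16: -10000,01000-
  m17: 0-0001,01-001,010-01,01000-
  m21: 010-01 ←essential
  m26: 0-1010,011-10
  m30: -11110,011-10
  m33: -00001,10-001,1000-1
  m35: 1-0011,1000-1
  m41: 1-1001,10-001
  m48: -10000,1100-0
  m51: 1-0011,110-11,11001-
  m55: 110-11 ←essential
  m57: -11001,1-1001
  m62: -11110 ←essential
Essential: -11110, 000100, 000111, 010-01, 110-11
Petrick residual → -00001, -10000, 0-1010, 1-0011, 1-1001
Min cover (10 terms): b'c'd'e'f + bc'd'e'f' + bcdef' + a'cd'ef' + a'b'c'de'f' + a'b'c'def + a'bc'e'f + ac'd'ef + acd'e'f + abc'ef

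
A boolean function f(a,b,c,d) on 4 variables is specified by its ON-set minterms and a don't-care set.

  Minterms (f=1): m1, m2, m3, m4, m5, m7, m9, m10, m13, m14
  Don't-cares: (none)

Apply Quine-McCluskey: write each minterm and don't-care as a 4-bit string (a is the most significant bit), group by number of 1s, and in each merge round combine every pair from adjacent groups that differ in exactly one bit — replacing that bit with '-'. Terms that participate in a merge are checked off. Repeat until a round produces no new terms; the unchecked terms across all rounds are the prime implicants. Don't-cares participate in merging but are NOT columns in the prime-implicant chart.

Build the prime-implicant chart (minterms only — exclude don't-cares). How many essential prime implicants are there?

size-2^0 implicants → 0001(✓)  0010(✓)  0011(✓)  0100(✓)  0101(✓)  0111(✓)  1001(✓)  1010(✓)  1101(✓)  1110(✓)
size-2^1 implicants → -001(✓)  -010  -101(✓)  0-01(✓)  0-11(✓)  00-1(✓)  001-  01-1(✓)  010-  1-01(✓)  1-10
size-2^2 implicants → --01  0--1
Unchecked terms (primes): --01, -010, 0--1, 001-, 010-, 1-10
Minterm coverage:
  m1 ⊆ --01,0--1
  m2 ⊆ -010,001-
  m3 ⊆ 0--1,001-
  m4 ⊆ 010- [E]
  m5 ⊆ --01,0--1,010-
  m7 ⊆ 0--1 [E]
  m9 ⊆ --01 [E]
  m10 ⊆ -010,1-10
  m13 ⊆ --01 [E]
  m14 ⊆ 1-10 [E]
E = {--01, 0--1, 010-, 1-10}

4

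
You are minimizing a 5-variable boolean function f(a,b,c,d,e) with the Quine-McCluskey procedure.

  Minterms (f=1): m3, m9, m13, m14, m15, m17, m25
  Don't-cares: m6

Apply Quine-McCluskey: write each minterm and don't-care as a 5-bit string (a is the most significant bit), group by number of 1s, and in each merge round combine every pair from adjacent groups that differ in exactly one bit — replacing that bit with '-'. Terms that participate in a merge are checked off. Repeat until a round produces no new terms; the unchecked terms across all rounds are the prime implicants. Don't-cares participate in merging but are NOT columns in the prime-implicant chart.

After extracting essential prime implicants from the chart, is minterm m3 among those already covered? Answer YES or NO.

YES

[col 0] 00011, 00110*, 01001*, 01101*, 01110*, 01111*, 10001*, 11001*
[col 1] -1001, 0-110, 01-01, 011-1, 0111-, 1-001
Prime implicants: -1001, 0-110, 00011, 01-01, 011-1, 0111-, 1-001
PI chart (minterm → PIs covering it):
  3 | 00011  (sole → essential)
  9 | -1001,01-01
  13 | 01-01,011-1
  14 | 0-110,0111-
  15 | 011-1,0111-
  17 | 1-001  (sole → essential)
  25 | -1001,1-001
Essential prime implicants: 00011, 1-001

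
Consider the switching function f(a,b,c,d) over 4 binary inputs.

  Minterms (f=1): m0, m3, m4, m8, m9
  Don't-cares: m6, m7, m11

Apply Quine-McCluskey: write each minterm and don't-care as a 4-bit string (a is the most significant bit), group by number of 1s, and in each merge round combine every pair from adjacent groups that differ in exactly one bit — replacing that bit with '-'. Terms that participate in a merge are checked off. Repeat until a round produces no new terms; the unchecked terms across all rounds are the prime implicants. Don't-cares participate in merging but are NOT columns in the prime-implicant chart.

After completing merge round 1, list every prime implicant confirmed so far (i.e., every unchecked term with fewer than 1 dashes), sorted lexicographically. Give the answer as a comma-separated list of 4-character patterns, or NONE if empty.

NONE

size-2^0 implicants → 0000(✓)  0011(✓)  0100(✓)  0110(✓)  0111(✓)  1000(✓)  1001(✓)  1011(✓)
size-2^1 implicants → -000  -011  0-00  0-11  01-0  011-  10-1  100-
Unchecked terms (primes): -000, -011, 0-00, 0-11, 01-0, 011-, 10-1, 100-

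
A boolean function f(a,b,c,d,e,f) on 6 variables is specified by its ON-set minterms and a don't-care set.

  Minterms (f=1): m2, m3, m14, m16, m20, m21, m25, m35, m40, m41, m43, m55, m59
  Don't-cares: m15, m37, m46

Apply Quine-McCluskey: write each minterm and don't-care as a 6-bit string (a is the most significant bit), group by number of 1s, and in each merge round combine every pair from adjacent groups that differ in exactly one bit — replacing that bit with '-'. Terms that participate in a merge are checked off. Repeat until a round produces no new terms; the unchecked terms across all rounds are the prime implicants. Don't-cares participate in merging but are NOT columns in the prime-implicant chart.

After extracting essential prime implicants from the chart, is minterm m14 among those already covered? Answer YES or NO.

NO

size-2^0 implicants → 000010(✓)  000011(✓)  001110(✓)  001111(✓)  010000(✓)  010100(✓)  010101(✓)  011001  100011(✓)  100101  101000(✓)  101001(✓)  101011(✓)  101110(✓)  110111  111011(✓)
size-2^1 implicants → -00011  -01110  00001-  00111-  010-00  01010-  1-1011  10-011  1010-1  10100-
Unchecked terms (primes): -00011, -01110, 00001-, 00111-, 010-00, 01010-, 011001, 1-1011, 10-011, 100101, 1010-1, 10100-, 110111
Minterm coverage:
  m2 ⊆ 00001- [E]
  m3 ⊆ -00011,00001-
  m14 ⊆ -01110,00111-
  m16 ⊆ 010-00 [E]
  m20 ⊆ 010-00,01010-
  m21 ⊆ 01010- [E]
  m25 ⊆ 011001 [E]
  m35 ⊆ -00011,10-011
  m40 ⊆ 10100- [E]
  m41 ⊆ 1010-1,10100-
  m43 ⊆ 1-1011,10-011,1010-1
  m55 ⊆ 110111 [E]
  m59 ⊆ 1-1011 [E]
E = {00001-, 010-00, 01010-, 011001, 1-1011, 10100-, 110111}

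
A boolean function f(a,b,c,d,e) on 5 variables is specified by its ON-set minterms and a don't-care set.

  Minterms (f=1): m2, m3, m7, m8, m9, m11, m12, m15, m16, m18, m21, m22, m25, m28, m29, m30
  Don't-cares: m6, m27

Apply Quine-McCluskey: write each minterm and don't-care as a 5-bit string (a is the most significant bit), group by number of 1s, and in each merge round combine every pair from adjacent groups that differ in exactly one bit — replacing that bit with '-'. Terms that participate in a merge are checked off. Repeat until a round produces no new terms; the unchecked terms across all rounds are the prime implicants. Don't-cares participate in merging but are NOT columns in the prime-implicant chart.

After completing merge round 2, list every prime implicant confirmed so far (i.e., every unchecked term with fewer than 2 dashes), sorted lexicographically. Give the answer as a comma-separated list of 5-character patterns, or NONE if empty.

size-2^0 implicants → 00010(✓)  00011(✓)  00110(✓)  00111(✓)  01000(✓)  01001(✓)  01011(✓)  01100(✓)  01111(✓)  10000(✓)  10010(✓)  10101(✓)  10110(✓)  11001(✓)  11011(✓)  11100(✓)  11101(✓)  11110(✓)
size-2^1 implicants → -0010(✓)  -0110(✓)  -1001(✓)  -1011(✓)  -1100  0-011(✓)  0-111(✓)  00-10(✓)  00-11(✓)  0001-(✓)  0011-(✓)  01-00  01-11(✓)  010-1(✓)  0100-  1-101  1-110  10-10(✓)  100-0  11-01  110-1(✓)  111-0  1110-
size-2^2 implicants → -0-10  -10-1  0--11  00-1-
Unchecked terms (primes): -0-10, -10-1, -1100, 0--11, 00-1-, 01-00, 0100-, 1-101, 1-110, 100-0, 11-01, 111-0, 1110-

-1100, 01-00, 0100-, 1-101, 1-110, 100-0, 11-01, 111-0, 1110-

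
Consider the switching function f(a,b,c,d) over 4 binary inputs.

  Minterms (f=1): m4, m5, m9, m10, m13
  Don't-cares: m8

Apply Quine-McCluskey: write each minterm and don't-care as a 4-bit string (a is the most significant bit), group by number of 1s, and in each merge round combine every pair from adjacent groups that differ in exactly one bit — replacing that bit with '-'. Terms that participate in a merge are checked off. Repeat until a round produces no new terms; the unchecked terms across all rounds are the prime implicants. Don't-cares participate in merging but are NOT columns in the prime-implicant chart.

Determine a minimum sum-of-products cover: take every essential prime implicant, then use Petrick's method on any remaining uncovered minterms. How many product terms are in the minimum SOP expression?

size-2^0 implicants → 0100(✓)  0101(✓)  1000(✓)  1001(✓)  1010(✓)  1101(✓)
size-2^1 implicants → -101  010-  1-01  10-0  100-
Unchecked terms (primes): -101, 010-, 1-01, 10-0, 100-
Minterm coverage:
  m4 ⊆ 010- [E]
  m5 ⊆ -101,010-
  m9 ⊆ 1-01,100-
  m10 ⊆ 10-0 [E]
  m13 ⊆ -101,1-01
E = {010-, 10-0}
Petrick residual → 1-01
Cover = a'bc' + ac'd + ab'd'  |cover|=3

3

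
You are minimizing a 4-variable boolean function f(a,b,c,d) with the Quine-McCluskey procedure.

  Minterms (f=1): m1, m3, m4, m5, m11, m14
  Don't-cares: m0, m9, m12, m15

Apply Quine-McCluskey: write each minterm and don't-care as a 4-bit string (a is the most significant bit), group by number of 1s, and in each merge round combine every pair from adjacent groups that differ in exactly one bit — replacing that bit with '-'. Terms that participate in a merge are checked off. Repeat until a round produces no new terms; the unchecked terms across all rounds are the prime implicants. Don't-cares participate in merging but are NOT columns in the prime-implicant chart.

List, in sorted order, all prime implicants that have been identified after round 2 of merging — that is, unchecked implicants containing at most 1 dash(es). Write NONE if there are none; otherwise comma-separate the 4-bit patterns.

size-2^0 implicants → 0000(✓)  0001(✓)  0011(✓)  0100(✓)  0101(✓)  1001(✓)  1011(✓)  1100(✓)  1110(✓)  1111(✓)
size-2^1 implicants → -001(✓)  -011(✓)  -100  0-00(✓)  0-01(✓)  00-1(✓)  000-(✓)  010-(✓)  1-11  10-1(✓)  11-0  111-
size-2^2 implicants → -0-1  0-0-
Unchecked terms (primes): -0-1, -100, 0-0-, 1-11, 11-0, 111-

-100, 1-11, 11-0, 111-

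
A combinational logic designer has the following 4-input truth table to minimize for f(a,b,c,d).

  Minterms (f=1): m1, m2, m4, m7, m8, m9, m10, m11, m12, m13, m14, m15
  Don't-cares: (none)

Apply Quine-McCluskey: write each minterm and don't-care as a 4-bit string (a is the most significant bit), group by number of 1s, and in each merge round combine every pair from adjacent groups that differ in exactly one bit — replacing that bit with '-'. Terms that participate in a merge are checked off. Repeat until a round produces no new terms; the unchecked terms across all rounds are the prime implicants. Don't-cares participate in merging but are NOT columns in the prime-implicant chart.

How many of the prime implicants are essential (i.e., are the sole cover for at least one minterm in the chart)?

5

size-2^0 implicants → 0001(✓)  0010(✓)  0100(✓)  0111(✓)  1000(✓)  1001(✓)  1010(✓)  1011(✓)  1100(✓)  1101(✓)  1110(✓)  1111(✓)
size-2^1 implicants → -001  -010  -100  -111  1-00(✓)  1-01(✓)  1-10(✓)  1-11(✓)  10-0(✓)  10-1(✓)  100-(✓)  101-(✓)  11-0(✓)  11-1(✓)  110-(✓)  111-(✓)
size-2^2 implicants → 1--0(✓)  1--1(✓)  1-0-(✓)  1-1-(✓)  10--(✓)  11--(✓)
size-2^3 implicants → 1---
Unchecked terms (primes): -001, -010, -100, -111, 1---
Minterm coverage:
  m1 ⊆ -001 [E]
  m2 ⊆ -010 [E]
  m4 ⊆ -100 [E]
  m7 ⊆ -111 [E]
  m8 ⊆ 1--- [E]
  m9 ⊆ -001,1---
  m10 ⊆ -010,1---
  m11 ⊆ 1--- [E]
  m12 ⊆ -100,1---
  m13 ⊆ 1--- [E]
  m14 ⊆ 1--- [E]
  m15 ⊆ -111,1---
E = {-001, -010, -100, -111, 1---}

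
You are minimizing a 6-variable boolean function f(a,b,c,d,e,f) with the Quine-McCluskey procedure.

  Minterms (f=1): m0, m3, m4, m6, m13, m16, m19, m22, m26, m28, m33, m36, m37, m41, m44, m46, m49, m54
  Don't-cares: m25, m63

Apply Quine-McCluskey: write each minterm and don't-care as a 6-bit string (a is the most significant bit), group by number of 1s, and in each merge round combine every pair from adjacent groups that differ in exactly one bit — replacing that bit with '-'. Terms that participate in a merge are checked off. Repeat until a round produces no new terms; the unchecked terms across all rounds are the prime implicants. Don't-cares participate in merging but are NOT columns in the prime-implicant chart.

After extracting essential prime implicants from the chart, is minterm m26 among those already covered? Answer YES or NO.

YES

size-2^0 implicants → 000000(✓)  000011(✓)  000100(✓)  000110(✓)  001101  010000(✓)  010011(✓)  010110(✓)  011001  011010  011100  100001(✓)  100100(✓)  100101(✓)  101001(✓)  101100(✓)  101110(✓)  110001(✓)  110110(✓)  111111
size-2^1 implicants → -00100  -10110  0-0000  0-0011  0-0110  000-00  0001-0  1-0001  10-001  10-100  100-01  10010-  1011-0
Unchecked terms (primes): -00100, -10110, 0-0000, 0-0011, 0-0110, 000-00, 0001-0, 001101, 011001, 011010, 011100, 1-0001, 10-001, 10-100, 100-01, 10010-, 1011-0, 111111
Minterm coverage:
  m0 ⊆ 0-0000,000-00
  m3 ⊆ 0-0011 [E]
  m4 ⊆ -00100,000-00,0001-0
  m6 ⊆ 0-0110,0001-0
  m13 ⊆ 001101 [E]
  m16 ⊆ 0-0000 [E]
  m19 ⊆ 0-0011 [E]
  m22 ⊆ -10110,0-0110
  m26 ⊆ 011010 [E]
  m28 ⊆ 011100 [E]
  m33 ⊆ 1-0001,10-001,100-01
  m36 ⊆ -00100,10-100,10010-
  m37 ⊆ 100-01,10010-
  m41 ⊆ 10-001 [E]
  m44 ⊆ 10-100,1011-0
  m46 ⊆ 1011-0 [E]
  m49 ⊆ 1-0001 [E]
  m54 ⊆ -10110 [E]
E = {-10110, 0-0000, 0-0011, 001101, 011010, 011100, 1-0001, 10-001, 1011-0}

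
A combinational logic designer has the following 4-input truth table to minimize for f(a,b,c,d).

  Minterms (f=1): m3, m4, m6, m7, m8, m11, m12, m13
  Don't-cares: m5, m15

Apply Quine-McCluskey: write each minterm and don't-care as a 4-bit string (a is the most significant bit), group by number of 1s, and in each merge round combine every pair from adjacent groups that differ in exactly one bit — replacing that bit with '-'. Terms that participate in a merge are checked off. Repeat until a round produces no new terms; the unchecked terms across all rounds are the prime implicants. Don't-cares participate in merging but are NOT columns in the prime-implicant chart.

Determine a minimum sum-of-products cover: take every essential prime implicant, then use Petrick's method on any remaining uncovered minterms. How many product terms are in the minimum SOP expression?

size-2^0 implicants → 0011(✓)  0100(✓)  0101(✓)  0110(✓)  0111(✓)  1000(✓)  1011(✓)  1100(✓)  1101(✓)  1111(✓)
size-2^1 implicants → -011(✓)  -100(✓)  -101(✓)  -111(✓)  0-11(✓)  01-0(✓)  01-1(✓)  010-(✓)  011-(✓)  1-00  1-11(✓)  11-1(✓)  110-(✓)
size-2^2 implicants → --11  -1-1  -10-  01--
Unchecked terms (primes): --11, -1-1, -10-, 01--, 1-00
Minterm coverage:
  m3 ⊆ --11 [E]
  m4 ⊆ -10-,01--
  m6 ⊆ 01-- [E]
  m7 ⊆ --11,-1-1,01--
  m8 ⊆ 1-00 [E]
  m11 ⊆ --11 [E]
  m12 ⊆ -10-,1-00
  m13 ⊆ -1-1,-10-
E = {--11, 01--, 1-00}
Petrick residual → -1-1
Cover = cd + bd + a'b + ac'd'  |cover|=4

4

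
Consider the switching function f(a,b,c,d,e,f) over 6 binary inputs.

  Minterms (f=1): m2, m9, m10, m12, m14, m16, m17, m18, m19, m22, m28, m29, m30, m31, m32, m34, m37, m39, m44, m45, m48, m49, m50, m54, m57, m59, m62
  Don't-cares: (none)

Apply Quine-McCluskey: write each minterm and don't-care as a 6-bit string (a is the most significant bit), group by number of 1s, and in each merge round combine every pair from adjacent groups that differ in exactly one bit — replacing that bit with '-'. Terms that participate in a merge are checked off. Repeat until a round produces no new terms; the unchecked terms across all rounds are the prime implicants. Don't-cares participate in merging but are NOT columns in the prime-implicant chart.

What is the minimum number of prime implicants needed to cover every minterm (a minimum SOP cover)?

11

Round 0: 000010✓ 001001 001010✓ 001100✓ 001110✓ 010000✓ 010001✓ 010010✓ 010011✓ 010110✓ 011100✓ 011101✓ 011110✓ 011111✓ 100000✓ 100010✓ 100101✓ 100111✓ 101100✓ 101101✓ 110000✓ 110001✓ 110010✓ 110110✓ 111001✓ 111011✓ 111110✓
Round 1: -00010✓ -01100 -10000✓ -10001✓ -10010✓ -10110✓ -11110✓ 0-0010✓ 0-1100✓ 0-1110✓ 00-010 001-10 0011-0✓ 01-110✓ 010-10✓ 0100-0✓ 0100-1✓ 01000-✓ 01001-✓ 0111-0✓ 0111-1✓ 01110-✓ 01111-✓ 1-0000✓ 1-0010✓ 10-101 1000-0✓ 1001-1 10110- 11-001 11-110✓ 110-10✓ 1100-0✓ 11000-✓ 1110-1
Round 2: --0010 -1-110 -10-10 -100-0 -1000- 0-11-0 0100-- 0111-- 1-00-0
PIs = {--0010, -01100, -1-110, -10-10, -100-0, -1000-, 0-11-0, 00-010, 001-10, 001001, 0100--, 0111--, 1-00-0, 10-101, 1001-1, 10110-, 11-001, 1110-1}
Coverage chart:
  m2: --0010,00-010
  m9: 001001 ←essential
  m10: 00-010,001-10
  m12: -01100,0-11-0
  m14: 0-11-0,001-10
  m16: -100-0,-1000-,0100--
  m17: -1000-,0100--
  m18: --0010,-10-10,-100-0,0100--
  m19: 0100-- ←essential
  m22: -1-110,-10-10
  m28: 0-11-0,0111--
  m29: 0111-- ←essential
  m30: -1-110,0-11-0,0111--
  m31: 0111-- ←essential
  m32: 1-00-0 ←essential
  m34: --0010,1-00-0
  m37: 10-101,1001-1
  m39: 1001-1 ←essential
  m44: -01100,10110-
  m45: 10-101,10110-
  m48: -100-0,-1000-,1-00-0
  m49: -1000-,11-001
  m50: --0010,-10-10,-100-0,1-00-0
  m54: -1-110,-10-10
  m57: 11-001,1110-1
  m59: 1110-1 ←essential
  m62: -1-110 ←essential
Essential: -1-110, 001001, 0100--, 0111--, 1-00-0, 1001-1, 1110-1
Petrick residual → -1000-, 0-11-0, 00-010, 10110-
Min cover (11 terms): bdef' + bc'd'e' + a'cdf' + a'b'd'ef' + a'b'cd'e'f + a'bc'd' + a'bcd + ac'd'f' + ab'c'df + ab'cde' + abcd'f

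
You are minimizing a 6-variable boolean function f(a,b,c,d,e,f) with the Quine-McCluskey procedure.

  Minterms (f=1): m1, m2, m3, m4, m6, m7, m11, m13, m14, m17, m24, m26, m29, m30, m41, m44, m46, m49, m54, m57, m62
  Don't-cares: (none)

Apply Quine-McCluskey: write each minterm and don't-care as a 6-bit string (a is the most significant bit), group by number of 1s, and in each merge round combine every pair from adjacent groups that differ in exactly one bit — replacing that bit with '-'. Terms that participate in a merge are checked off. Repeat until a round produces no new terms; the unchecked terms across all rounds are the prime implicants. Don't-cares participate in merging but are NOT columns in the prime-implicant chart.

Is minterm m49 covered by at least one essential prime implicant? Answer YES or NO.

NO

Round 0: 000001✓ 000010✓ 000011✓ 000100✓ 000110✓ 000111✓ 001011✓ 001101✓ 001110✓ 010001✓ 011000✓ 011010✓ 011101✓ 011110✓ 101001✓ 101100✓ 101110✓ 110001✓ 110110✓ 111001✓ 111110✓
Round 1: -01110✓ -10001 -11110✓ 0-0001 0-1101 0-1110✓ 00-011 00-110 000-10✓ 000-11✓ 0000-1 00001-✓ 0001-0 00011-✓ 011-10 0110-0 1-1001 1-1110✓ 1011-0 11-001 11-110
Round 2: --1110 000-1-
PIs = {--1110, -10001, 0-0001, 0-1101, 00-011, 00-110, 000-1-, 0000-1, 0001-0, 011-10, 0110-0, 1-1001, 1011-0, 11-001, 11-110}
Coverage chart:
  m1: 0-0001,0000-1
  m2: 000-1- ←essential
  m3: 00-011,000-1-,0000-1
  m4: 0001-0 ←essential
  m6: 00-110,000-1-,0001-0
  m7: 000-1- ←essential
  m11: 00-011 ←essential
  m13: 0-1101 ←essential
  m14: --1110,00-110
  m17: -10001,0-0001
  m24: 0110-0 ←essential
  m26: 011-10,0110-0
  m29: 0-1101 ←essential
  m30: --1110,011-10
  m41: 1-1001 ←essential
  m44: 1011-0 ←essential
  m46: --1110,1011-0
  m49: -10001,11-001
  m54: 11-110 ←essential
  m57: 1-1001,11-001
  m62: --1110,11-110
Essential: 0-1101, 00-011, 000-1-, 0001-0, 0110-0, 1-1001, 1011-0, 11-110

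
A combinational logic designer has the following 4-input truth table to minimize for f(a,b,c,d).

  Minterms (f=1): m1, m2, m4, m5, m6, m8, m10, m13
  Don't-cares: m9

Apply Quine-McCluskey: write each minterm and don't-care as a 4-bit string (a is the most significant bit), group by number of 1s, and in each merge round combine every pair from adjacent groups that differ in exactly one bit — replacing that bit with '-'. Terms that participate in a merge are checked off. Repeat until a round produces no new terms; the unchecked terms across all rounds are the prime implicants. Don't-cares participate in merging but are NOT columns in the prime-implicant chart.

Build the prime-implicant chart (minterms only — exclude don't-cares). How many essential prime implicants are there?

1

[col 0] 0001*, 0010*, 0100*, 0101*, 0110*, 1000*, 1001*, 1010*, 1101*
[col 1] -001*, -010, -101*, 0-01*, 0-10, 01-0, 010-, 1-01*, 10-0, 100-
[col 2] --01
Prime implicants: --01, -010, 0-10, 01-0, 010-, 10-0, 100-
PI chart (minterm → PIs covering it):
  1 | --01  (sole → essential)
  2 | -010,0-10
  4 | 01-0,010-
  5 | --01,010-
  6 | 0-10,01-0
  8 | 10-0,100-
  10 | -010,10-0
  13 | --01  (sole → essential)
Essential prime implicants: --01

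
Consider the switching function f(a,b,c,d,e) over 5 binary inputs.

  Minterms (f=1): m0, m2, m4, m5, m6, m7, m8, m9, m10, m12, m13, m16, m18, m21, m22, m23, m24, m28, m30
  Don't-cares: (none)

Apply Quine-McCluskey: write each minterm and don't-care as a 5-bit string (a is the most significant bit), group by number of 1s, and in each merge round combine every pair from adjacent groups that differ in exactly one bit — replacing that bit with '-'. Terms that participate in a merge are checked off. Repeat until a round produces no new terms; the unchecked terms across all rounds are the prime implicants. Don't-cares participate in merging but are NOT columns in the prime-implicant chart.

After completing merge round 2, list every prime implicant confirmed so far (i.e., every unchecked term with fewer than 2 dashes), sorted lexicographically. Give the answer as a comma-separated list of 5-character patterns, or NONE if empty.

size-2^0 implicants → 00000(✓)  00010(✓)  00100(✓)  00101(✓)  00110(✓)  00111(✓)  01000(✓)  01001(✓)  01010(✓)  01100(✓)  01101(✓)  10000(✓)  10010(✓)  10101(✓)  10110(✓)  10111(✓)  11000(✓)  11100(✓)  11110(✓)
size-2^1 implicants → -0000(✓)  -0010(✓)  -0101(✓)  -0110(✓)  -0111(✓)  -1000(✓)  -1100(✓)  0-000(✓)  0-010(✓)  0-100(✓)  0-101(✓)  00-00(✓)  00-10(✓)  000-0(✓)  001-0(✓)  001-1(✓)  0010-(✓)  0011-(✓)  01-00(✓)  01-01(✓)  010-0(✓)  0100-(✓)  0110-(✓)  1-000(✓)  1-110  10-10(✓)  100-0(✓)  101-1(✓)  1011-(✓)  11-00(✓)  111-0
size-2^2 implicants → --000  -0-10  -00-0  -01-1  -011-  -1-00  0--00  0-0-0  0-10-  00--0  001--  01-0-
Unchecked terms (primes): --000, -0-10, -00-0, -01-1, -011-, -1-00, 0--00, 0-0-0, 0-10-, 00--0, 001--, 01-0-, 1-110, 111-0

1-110, 111-0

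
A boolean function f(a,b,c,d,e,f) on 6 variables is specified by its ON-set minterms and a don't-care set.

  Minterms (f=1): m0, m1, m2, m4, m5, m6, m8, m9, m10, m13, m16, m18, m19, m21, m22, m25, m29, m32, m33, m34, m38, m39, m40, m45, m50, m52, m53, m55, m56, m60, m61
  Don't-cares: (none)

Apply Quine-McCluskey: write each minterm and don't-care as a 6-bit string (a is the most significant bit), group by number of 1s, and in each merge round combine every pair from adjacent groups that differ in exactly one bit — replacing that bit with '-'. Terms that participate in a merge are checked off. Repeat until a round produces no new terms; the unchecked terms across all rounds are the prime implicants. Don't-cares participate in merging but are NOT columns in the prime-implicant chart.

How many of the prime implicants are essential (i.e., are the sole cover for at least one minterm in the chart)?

[col 0] 000000*, 000001*, 000010*, 000100*, 000101*, 000110*, 001000*, 001001*, 001010*, 001101*, 010000*, 010010*, 010011*, 010101*, 010110*, 011001*, 011101*, 100000*, 100001*, 100010*, 100110*, 100111*, 101000*, 101101*, 110010*, 110100*, 110101*, 110111*, 111000*, 111100*, 111101*
[col 1] -00000*, -00001*, -00010*, -00110*, -01000*, -01101*, -10010*, -10101*, -11101*, 0-0000*, 0-0010*, 0-0101*, 0-0110*, 0-1001*, 0-1101*, 00-000*, 00-001*, 00-010*, 00-101*, 000-00*, 000-01*, 000-10*, 0000-0*, 00000-*, 0001-0*, 00010-*, 001-01*, 0010-0*, 00100-*, 01-101*, 010-10*, 0100-0*, 01001-, 011-01*, 1-0010*, 1-0111, 1-1000, 1-1101*, 10-000*, 100-10*, 1000-0*, 10000-*, 10011-, 11-100*, 11-101*, 1101-1, 11010-*, 111-00, 11110-*
[col 2] --0010, --1101, -0-000, -00-10, -000-0, -0000-, -1-101, 0--101, 0-0-10, 0-00-0, 0-1-01, 00--01, 00-0-0, 00-00-, 000--0, 000-0-, 11-10-
Prime implicants: --0010, --1101, -0-000, -00-10, -000-0, -0000-, -1-101, 0--101, 0-0-10, 0-00-0, 0-1-01, 00--01, 00-0-0, 00-00-, 000--0, 000-0-, 01001-, 1-0111, 1-1000, 10011-, 11-10-, 1101-1, 111-00
PI chart (minterm → PIs covering it):
  0 | -0-000,-000-0,-0000-,0-00-0,00-0-0,00-00-,000--0,000-0-
  1 | -0000-,00--01,00-00-,000-0-
  2 | --0010,-00-10,-000-0,0-0-10,0-00-0,00-0-0,000--0
  4 | 000--0,000-0-
  5 | 0--101,00--01,000-0-
  6 | -00-10,0-0-10,000--0
  8 | -0-000,00-0-0,00-00-
  9 | 0-1-01,00--01,00-00-
  10 | 00-0-0  (sole → essential)
  13 | --1101,0--101,0-1-01,00--01
  16 | 0-00-0  (sole → essential)
  18 | --0010,0-0-10,0-00-0,01001-
  19 | 01001-  (sole → essential)
  21 | -1-101,0--101
  22 | 0-0-10  (sole → essential)
  25 | 0-1-01  (sole → essential)
  29 | --1101,-1-101,0--101,0-1-01
  32 | -0-000,-000-0,-0000-
  33 | -0000-  (sole → essential)
  34 | --0010,-00-10,-000-0
  38 | -00-10,10011-
  39 | 1-0111,10011-
  40 | -0-000,1-1000
  45 | --1101  (sole → essential)
  50 | --0010  (sole → essential)
  52 | 11-10-  (sole → essential)
  53 | -1-101,11-10-,1101-1
  55 | 1-0111,1101-1
  56 | 1-1000,111-00
  60 | 11-10-,111-00
  61 | --1101,-1-101,11-10-
Essential prime implicants: --0010, --1101, -0000-, 0-0-10, 0-00-0, 0-1-01, 00-0-0, 01001-, 11-10-

9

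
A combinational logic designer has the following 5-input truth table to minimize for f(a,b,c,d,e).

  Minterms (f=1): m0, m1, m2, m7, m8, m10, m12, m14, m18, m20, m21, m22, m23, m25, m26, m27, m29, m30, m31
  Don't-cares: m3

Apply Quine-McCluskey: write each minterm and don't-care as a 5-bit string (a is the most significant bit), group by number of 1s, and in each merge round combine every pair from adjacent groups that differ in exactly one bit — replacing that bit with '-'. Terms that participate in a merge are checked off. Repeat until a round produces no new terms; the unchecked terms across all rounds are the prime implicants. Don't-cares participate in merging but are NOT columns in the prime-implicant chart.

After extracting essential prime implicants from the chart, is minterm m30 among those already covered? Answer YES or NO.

NO

[col 0] 00000*, 00001*, 00010*, 00011*, 00111*, 01000*, 01010*, 01100*, 01110*, 10010*, 10100*, 10101*, 10110*, 10111*, 11001*, 11010*, 11011*, 11101*, 11110*, 11111*
[col 1] -0010*, -0111, -1010*, -1110*, 0-000*, 0-010*, 00-11, 000-0*, 000-1*, 0000-*, 0001-*, 01-00*, 01-10*, 010-0*, 011-0*, 1-010*, 1-101*, 1-110*, 1-111*, 10-10*, 101-0*, 101-1*, 1010-*, 1011-*, 11-01*, 11-10*, 11-11*, 110-1*, 1101-*, 111-1*, 1111-*
[col 2] --010, -1-10, 0-0-0, 000--, 01--0, 1--10, 1-1-1, 1-11-, 101--, 11--1, 11-1-
Prime implicants: --010, -0111, -1-10, 0-0-0, 00-11, 000--, 01--0, 1--10, 1-1-1, 1-11-, 101--, 11--1, 11-1-
PI chart (minterm → PIs covering it):
  0 | 0-0-0,000--
  1 | 000--  (sole → essential)
  2 | --010,0-0-0,000--
  7 | -0111,00-11
  8 | 0-0-0,01--0
  10 | --010,-1-10,0-0-0,01--0
  12 | 01--0  (sole → essential)
  14 | -1-10,01--0
  18 | --010,1--10
  20 | 101--  (sole → essential)
  21 | 1-1-1,101--
  22 | 1--10,1-11-,101--
  23 | -0111,1-1-1,1-11-,101--
  25 | 11--1  (sole → essential)
  26 | --010,-1-10,1--10,11-1-
  27 | 11--1,11-1-
  29 | 1-1-1,11--1
  30 | -1-10,1--10,1-11-,11-1-
  31 | 1-1-1,1-11-,11--1,11-1-
Essential prime implicants: 000--, 01--0, 101--, 11--1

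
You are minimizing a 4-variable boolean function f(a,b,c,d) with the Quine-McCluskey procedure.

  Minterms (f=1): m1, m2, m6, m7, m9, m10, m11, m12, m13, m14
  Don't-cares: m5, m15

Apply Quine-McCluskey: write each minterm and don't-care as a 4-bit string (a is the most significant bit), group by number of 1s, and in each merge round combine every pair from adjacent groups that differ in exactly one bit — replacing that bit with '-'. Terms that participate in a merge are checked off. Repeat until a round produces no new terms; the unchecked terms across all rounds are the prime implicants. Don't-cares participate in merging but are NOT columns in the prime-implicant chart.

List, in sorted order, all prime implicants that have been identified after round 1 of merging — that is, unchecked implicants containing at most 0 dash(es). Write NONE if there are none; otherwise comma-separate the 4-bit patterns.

[col 0] 0001*, 0010*, 0101*, 0110*, 0111*, 1001*, 1010*, 1011*, 1100*, 1101*, 1110*, 1111*
[col 1] -001*, -010*, -101*, -110*, -111*, 0-01*, 0-10*, 01-1*, 011-*, 1-01*, 1-10*, 1-11*, 10-1*, 101-*, 11-0*, 11-1*, 110-*, 111-*
[col 2] --01, --10, -1-1, -11-, 1--1, 1-1-, 11--
Prime implicants: --01, --10, -1-1, -11-, 1--1, 1-1-, 11--

NONE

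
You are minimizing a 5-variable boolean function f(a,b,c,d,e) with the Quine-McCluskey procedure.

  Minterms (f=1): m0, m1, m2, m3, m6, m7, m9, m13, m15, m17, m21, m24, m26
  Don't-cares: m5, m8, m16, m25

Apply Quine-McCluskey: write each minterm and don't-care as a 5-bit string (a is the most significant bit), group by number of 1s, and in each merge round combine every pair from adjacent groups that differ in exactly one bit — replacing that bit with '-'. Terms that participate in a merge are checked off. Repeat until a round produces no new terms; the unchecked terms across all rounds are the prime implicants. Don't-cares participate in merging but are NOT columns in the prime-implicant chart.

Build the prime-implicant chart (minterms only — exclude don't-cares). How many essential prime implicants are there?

4

size-2^0 implicants → 00000(✓)  00001(✓)  00010(✓)  00011(✓)  00101(✓)  00110(✓)  00111(✓)  01000(✓)  01001(✓)  01101(✓)  01111(✓)  10000(✓)  10001(✓)  10101(✓)  11000(✓)  11001(✓)  11010(✓)
size-2^1 implicants → -0000(✓)  -0001(✓)  -0101(✓)  -1000(✓)  -1001(✓)  0-000(✓)  0-001(✓)  0-101(✓)  0-111(✓)  00-01(✓)  00-10(✓)  00-11(✓)  000-0(✓)  000-1(✓)  0000-(✓)  0001-(✓)  001-1(✓)  0011-(✓)  01-01(✓)  0100-(✓)  011-1(✓)  1-000(✓)  1-001(✓)  10-01(✓)  1000-(✓)  110-0  1100-(✓)
size-2^2 implicants → --000(✓)  --001(✓)  -0-01  -000-(✓)  -100-(✓)  0--01  0-00-(✓)  0-1-1  00--1  00-1-  000--  1-00-(✓)
size-2^3 implicants → --00-
Unchecked terms (primes): --00-, -0-01, 0--01, 0-1-1, 00--1, 00-1-, 000--, 110-0
Minterm coverage:
  m0 ⊆ --00-,000--
  m1 ⊆ --00-,-0-01,0--01,00--1,000--
  m2 ⊆ 00-1-,000--
  m3 ⊆ 00--1,00-1-,000--
  m6 ⊆ 00-1- [E]
  m7 ⊆ 0-1-1,00--1,00-1-
  m9 ⊆ --00-,0--01
  m13 ⊆ 0--01,0-1-1
  m15 ⊆ 0-1-1 [E]
  m17 ⊆ --00-,-0-01
  m21 ⊆ -0-01 [E]
  m24 ⊆ --00-,110-0
  m26 ⊆ 110-0 [E]
E = {-0-01, 0-1-1, 00-1-, 110-0}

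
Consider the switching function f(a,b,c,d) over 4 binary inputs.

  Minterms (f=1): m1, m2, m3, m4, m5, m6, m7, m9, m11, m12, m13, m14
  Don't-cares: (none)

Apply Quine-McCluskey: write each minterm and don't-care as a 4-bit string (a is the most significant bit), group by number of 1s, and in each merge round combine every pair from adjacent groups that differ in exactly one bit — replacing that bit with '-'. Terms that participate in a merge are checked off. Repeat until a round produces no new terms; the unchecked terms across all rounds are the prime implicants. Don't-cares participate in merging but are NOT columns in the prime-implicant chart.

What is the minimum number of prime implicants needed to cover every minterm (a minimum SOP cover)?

4

size-2^0 implicants → 0001(✓)  0010(✓)  0011(✓)  0100(✓)  0101(✓)  0110(✓)  0111(✓)  1001(✓)  1011(✓)  1100(✓)  1101(✓)  1110(✓)
size-2^1 implicants → -001(✓)  -011(✓)  -100(✓)  -101(✓)  -110(✓)  0-01(✓)  0-10(✓)  0-11(✓)  00-1(✓)  001-(✓)  01-0(✓)  01-1(✓)  010-(✓)  011-(✓)  1-01(✓)  10-1(✓)  11-0(✓)  110-(✓)
size-2^2 implicants → --01  -0-1  -1-0  -10-  0--1  0-1-  01--
Unchecked terms (primes): --01, -0-1, -1-0, -10-, 0--1, 0-1-, 01--
Minterm coverage:
  m1 ⊆ --01,-0-1,0--1
  m2 ⊆ 0-1- [E]
  m3 ⊆ -0-1,0--1,0-1-
  m4 ⊆ -1-0,-10-,01--
  m5 ⊆ --01,-10-,0--1,01--
  m6 ⊆ -1-0,0-1-,01--
  m7 ⊆ 0--1,0-1-,01--
  m9 ⊆ --01,-0-1
  m11 ⊆ -0-1 [E]
  m12 ⊆ -1-0,-10-
  m13 ⊆ --01,-10-
  m14 ⊆ -1-0 [E]
E = {-0-1, -1-0, 0-1-}
Petrick residual → --01
Cover = c'd + b'd + bd' + a'c  |cover|=4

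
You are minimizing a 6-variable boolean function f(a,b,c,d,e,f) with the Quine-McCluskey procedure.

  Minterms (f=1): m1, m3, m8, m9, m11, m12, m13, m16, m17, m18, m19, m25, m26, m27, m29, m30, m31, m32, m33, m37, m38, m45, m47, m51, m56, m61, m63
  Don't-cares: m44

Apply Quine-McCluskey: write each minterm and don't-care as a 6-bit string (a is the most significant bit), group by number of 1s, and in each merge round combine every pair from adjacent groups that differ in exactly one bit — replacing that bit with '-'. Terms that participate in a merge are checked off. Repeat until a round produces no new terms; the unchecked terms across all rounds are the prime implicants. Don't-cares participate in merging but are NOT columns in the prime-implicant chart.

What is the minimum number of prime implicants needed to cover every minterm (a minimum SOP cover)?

size-2^0 implicants → 000001(✓)  000011(✓)  001000(✓)  001001(✓)  001011(✓)  001100(✓)  001101(✓)  010000(✓)  010001(✓)  010010(✓)  010011(✓)  011001(✓)  011010(✓)  011011(✓)  011101(✓)  011110(✓)  011111(✓)  100000(✓)  100001(✓)  100101(✓)  100110  101100(✓)  101101(✓)  101111(✓)  110011(✓)  111000  111101(✓)  111111(✓)
size-2^1 implicants → -00001  -01100(✓)  -01101(✓)  -10011  -11101(✓)  -11111(✓)  0-0001(✓)  0-0011(✓)  0-1001(✓)  0-1011(✓)  0-1101(✓)  00-001(✓)  00-011(✓)  0000-1(✓)  001-00(✓)  001-01(✓)  0010-1(✓)  00100-(✓)  00110-(✓)  01-001(✓)  01-010(✓)  01-011(✓)  0100-0(✓)  0100-1(✓)  01000-(✓)  01001-(✓)  011-01(✓)  011-10(✓)  011-11(✓)  0110-1(✓)  01101-(✓)  0111-1(✓)  01111-(✓)  1-1101(✓)  1-1111(✓)  10-101  100-01  10000-  1011-1(✓)  10110-(✓)  1111-1(✓)
size-2^2 implicants → --1101  -0110-  -111-1  0--001(✓)  0--011(✓)  0-00-1(✓)  0-1-01  0-10-1(✓)  00-0-1(✓)  001-0-  01-0-1(✓)  01-01-  0100--  011--1  011-1-  1-11-1
size-2^3 implicants → 0--0-1
Unchecked terms (primes): --1101, -00001, -0110-, -10011, -111-1, 0--0-1, 0-1-01, 001-0-, 01-01-, 0100--, 011--1, 011-1-, 1-11-1, 10-101, 100-01, 10000-, 100110, 111000
Minterm coverage:
  m1 ⊆ -00001,0--0-1
  m3 ⊆ 0--0-1 [E]
  m8 ⊆ 001-0- [E]
  m9 ⊆ 0--0-1,0-1-01,001-0-
  m11 ⊆ 0--0-1 [E]
  m12 ⊆ -0110-,001-0-
  m13 ⊆ --1101,-0110-,0-1-01,001-0-
  m16 ⊆ 0100-- [E]
  m17 ⊆ 0--0-1,0100--
  m18 ⊆ 01-01-,0100--
  m19 ⊆ -10011,0--0-1,01-01-,0100--
  m25 ⊆ 0--0-1,0-1-01,011--1
  m26 ⊆ 01-01-,011-1-
  m27 ⊆ 0--0-1,01-01-,011--1,011-1-
  m29 ⊆ --1101,-111-1,0-1-01,011--1
  m30 ⊆ 011-1- [E]
  m31 ⊆ -111-1,011--1,011-1-
  m32 ⊆ 10000- [E]
  m33 ⊆ -00001,100-01,10000-
  m37 ⊆ 10-101,100-01
  m38 ⊆ 100110 [E]
  m45 ⊆ --1101,-0110-,1-11-1,10-101
  m47 ⊆ 1-11-1 [E]
  m51 ⊆ -10011 [E]
  m56 ⊆ 111000 [E]
  m61 ⊆ --1101,-111-1,1-11-1
  m63 ⊆ -111-1,1-11-1
E = {-10011, 0--0-1, 001-0-, 0100--, 011-1-, 1-11-1, 10000-, 100110, 111000}
Petrick residual → --1101, 10-101
Cover = cde'f + bc'd'ef + a'd'f + a'b'ce' + a'bc'd' + a'bce + acdf + ab'de'f + ab'c'd'e' + ab'c'def' + abcd'e'f'  |cover|=11

11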